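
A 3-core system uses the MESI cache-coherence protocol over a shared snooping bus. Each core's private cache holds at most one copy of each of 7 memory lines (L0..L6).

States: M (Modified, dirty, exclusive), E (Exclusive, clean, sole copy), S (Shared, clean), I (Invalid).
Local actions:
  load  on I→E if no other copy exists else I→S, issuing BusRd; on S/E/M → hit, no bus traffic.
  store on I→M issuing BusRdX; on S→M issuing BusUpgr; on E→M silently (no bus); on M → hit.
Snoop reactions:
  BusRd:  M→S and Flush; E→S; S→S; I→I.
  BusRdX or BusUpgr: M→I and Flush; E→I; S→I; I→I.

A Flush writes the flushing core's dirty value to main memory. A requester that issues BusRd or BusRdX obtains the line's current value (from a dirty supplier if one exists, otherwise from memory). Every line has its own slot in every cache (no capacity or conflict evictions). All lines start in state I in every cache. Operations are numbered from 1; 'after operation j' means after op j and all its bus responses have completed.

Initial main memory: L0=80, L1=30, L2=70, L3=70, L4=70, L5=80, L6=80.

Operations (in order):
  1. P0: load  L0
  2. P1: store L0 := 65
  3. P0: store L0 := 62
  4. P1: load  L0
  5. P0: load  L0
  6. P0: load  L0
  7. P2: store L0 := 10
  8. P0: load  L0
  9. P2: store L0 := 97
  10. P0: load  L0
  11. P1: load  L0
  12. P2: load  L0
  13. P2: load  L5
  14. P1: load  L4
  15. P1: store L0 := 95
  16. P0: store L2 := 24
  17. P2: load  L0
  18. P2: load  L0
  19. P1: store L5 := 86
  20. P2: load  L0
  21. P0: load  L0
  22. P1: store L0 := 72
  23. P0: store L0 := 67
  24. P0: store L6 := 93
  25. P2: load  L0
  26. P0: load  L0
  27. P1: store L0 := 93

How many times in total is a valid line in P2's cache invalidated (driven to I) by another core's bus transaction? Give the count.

invalidations = 4

step 1: P0: load  L0  ⟶  EII  (L0)  txn=BusRd  M[L0]=80
step 2: P1: store L0 := 65  ⟶  IMI  (L0)  txn=BusRdX  M[L0]=80
step 3: P0: store L0 := 62  ⟶  MII  (L0)  txn=BusRdX+Flush  M[L0]=65
step 4: P1: load  L0  ⟶  SSI  (L0)  txn=BusRd+Flush  M[L0]=62
step 5: P0: load  L0  ⟶  SSI  (L0)  txn=∅  M[L0]=62
step 6: P0: load  L0  ⟶  SSI  (L0)  txn=∅  M[L0]=62
step 7: P2: store L0 := 10  ⟶  IIM  (L0)  txn=BusRdX  M[L0]=62
step 8: P0: load  L0  ⟶  SIS  (L0)  txn=BusRd+Flush  M[L0]=10
step 9: P2: store L0 := 97  ⟶  IIM  (L0)  txn=BusUpgr  M[L0]=10
step 10: P0: load  L0  ⟶  SIS  (L0)  txn=BusRd+Flush  M[L0]=97
step 11: P1: load  L0  ⟶  SSS  (L0)  txn=BusRd  M[L0]=97
step 12: P2: load  L0  ⟶  SSS  (L0)  txn=∅  M[L0]=97
step 13: P2: load  L5  ⟶  IIE  (L5)  txn=BusRd  M[L5]=80
step 14: P1: load  L4  ⟶  IEI  (L4)  txn=BusRd  M[L4]=70
step 15: P1: store L0 := 95  ⟶  IMI  (L0)  txn=BusUpgr  M[L0]=97
step 16: P0: store L2 := 24  ⟶  MII  (L2)  txn=BusRdX  M[L2]=70
step 17: P2: load  L0  ⟶  ISS  (L0)  txn=BusRd+Flush  M[L0]=95
step 18: P2: load  L0  ⟶  ISS  (L0)  txn=∅  M[L0]=95
step 19: P1: store L5 := 86  ⟶  IMI  (L5)  txn=BusRdX  M[L5]=80
step 20: P2: load  L0  ⟶  ISS  (L0)  txn=∅  M[L0]=95
step 21: P0: load  L0  ⟶  SSS  (L0)  txn=BusRd  M[L0]=95
step 22: P1: store L0 := 72  ⟶  IMI  (L0)  txn=BusUpgr  M[L0]=95
step 23: P0: store L0 := 67  ⟶  MII  (L0)  txn=BusRdX+Flush  M[L0]=72
step 24: P0: store L6 := 93  ⟶  MII  (L6)  txn=BusRdX  M[L6]=80
step 25: P2: load  L0  ⟶  SIS  (L0)  txn=BusRd+Flush  M[L0]=67
step 26: P0: load  L0  ⟶  SIS  (L0)  txn=∅  M[L0]=67
step 27: P1: store L0 := 93  ⟶  IMI  (L0)  txn=BusRdX  M[L0]=67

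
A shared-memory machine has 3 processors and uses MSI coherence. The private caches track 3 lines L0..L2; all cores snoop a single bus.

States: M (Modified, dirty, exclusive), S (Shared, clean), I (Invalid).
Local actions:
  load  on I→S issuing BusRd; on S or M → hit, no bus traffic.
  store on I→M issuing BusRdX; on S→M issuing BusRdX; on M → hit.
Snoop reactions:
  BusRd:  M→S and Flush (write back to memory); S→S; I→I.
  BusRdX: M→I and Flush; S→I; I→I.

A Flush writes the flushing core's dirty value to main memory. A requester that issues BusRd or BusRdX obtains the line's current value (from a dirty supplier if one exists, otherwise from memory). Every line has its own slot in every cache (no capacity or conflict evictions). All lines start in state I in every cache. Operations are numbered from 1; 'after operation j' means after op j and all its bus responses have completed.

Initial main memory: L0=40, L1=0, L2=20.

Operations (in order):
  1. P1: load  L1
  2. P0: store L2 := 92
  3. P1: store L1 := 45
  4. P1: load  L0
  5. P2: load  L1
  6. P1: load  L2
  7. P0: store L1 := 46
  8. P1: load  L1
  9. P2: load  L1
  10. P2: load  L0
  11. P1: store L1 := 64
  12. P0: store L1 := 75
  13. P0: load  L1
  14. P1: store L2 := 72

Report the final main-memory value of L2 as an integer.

  op1 P1: load  L1 → I/S/I on L1; bus BusRd; mem=0
  op2 P0: store L2 := 92 → M/I/I on L2; bus BusRdX; mem=20
  op3 P1: store L1 := 45 → I/M/I on L1; bus BusRdX; mem=0
  op4 P1: load  L0 → I/S/I on L0; bus BusRd; mem=40
  op5 P2: load  L1 → I/S/S on L1; bus BusRd Flush; mem=45
  op6 P1: load  L2 → S/S/I on L2; bus BusRd Flush; mem=92
  op7 P0: store L1 := 46 → M/I/I on L1; bus BusRdX; mem=45
  op8 P1: load  L1 → S/S/I on L1; bus BusRd Flush; mem=46
  op9 P2: load  L1 → S/S/S on L1; bus BusRd; mem=46
  op10 P2: load  L0 → I/S/S on L0; bus BusRd; mem=40
  op11 P1: store L1 := 64 → I/M/I on L1; bus BusRdX; mem=46
  op12 P0: store L1 := 75 → M/I/I on L1; bus BusRdX Flush; mem=64
  op13 P0: load  L1 → M/I/I on L1; bus (none); mem=64
  op14 P1: store L2 := 72 → I/M/I on L2; bus BusRdX; mem=92

memory[L2] = 92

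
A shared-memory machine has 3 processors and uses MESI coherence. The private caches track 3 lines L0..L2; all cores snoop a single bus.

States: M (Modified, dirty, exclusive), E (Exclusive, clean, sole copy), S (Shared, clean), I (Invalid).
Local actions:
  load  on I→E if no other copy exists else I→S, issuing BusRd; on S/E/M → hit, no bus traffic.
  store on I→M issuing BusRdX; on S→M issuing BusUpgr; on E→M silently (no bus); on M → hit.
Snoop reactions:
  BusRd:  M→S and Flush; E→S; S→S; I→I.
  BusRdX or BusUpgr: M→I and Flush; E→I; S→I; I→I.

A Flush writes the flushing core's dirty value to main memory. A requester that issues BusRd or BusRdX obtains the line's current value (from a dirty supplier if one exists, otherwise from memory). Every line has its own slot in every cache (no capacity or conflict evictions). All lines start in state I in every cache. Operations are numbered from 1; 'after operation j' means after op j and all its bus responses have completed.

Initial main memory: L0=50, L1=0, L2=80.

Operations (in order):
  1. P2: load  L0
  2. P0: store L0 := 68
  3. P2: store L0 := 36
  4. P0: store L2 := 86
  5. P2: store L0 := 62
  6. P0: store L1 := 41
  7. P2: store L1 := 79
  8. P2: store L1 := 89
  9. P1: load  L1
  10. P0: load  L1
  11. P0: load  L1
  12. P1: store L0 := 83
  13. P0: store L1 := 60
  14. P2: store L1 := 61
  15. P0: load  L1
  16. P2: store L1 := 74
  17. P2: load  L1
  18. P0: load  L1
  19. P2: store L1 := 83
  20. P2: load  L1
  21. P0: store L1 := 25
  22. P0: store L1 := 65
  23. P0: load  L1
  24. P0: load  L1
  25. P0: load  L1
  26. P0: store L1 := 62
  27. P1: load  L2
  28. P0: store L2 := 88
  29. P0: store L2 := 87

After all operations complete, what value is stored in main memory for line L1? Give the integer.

[1] P2: load  L0 | P0:I, P1:I, P2:E(50) | bus: BusRd
[2] P0: store L0 := 68 | P0:M(68), P1:I, P2:I | bus: BusRdX
[3] P2: store L0 := 36 | P0:I, P1:I, P2:M(36) | bus: BusRdX,Flush
[4] P0: store L2 := 86 | P0:M(86), P1:I, P2:I | bus: BusRdX
[5] P2: store L0 := 62 | P0:I, P1:I, P2:M(62) | bus: none
[6] P0: store L1 := 41 | P0:M(41), P1:I, P2:I | bus: BusRdX
[7] P2: store L1 := 79 | P0:I, P1:I, P2:M(79) | bus: BusRdX,Flush
[8] P2: store L1 := 89 | P0:I, P1:I, P2:M(89) | bus: none
[9] P1: load  L1 | P0:I, P1:S(89), P2:S(89) | bus: BusRd,Flush
[10] P0: load  L1 | P0:S(89), P1:S(89), P2:S(89) | bus: BusRd
[11] P0: load  L1 | P0:S(89), P1:S(89), P2:S(89) | bus: none
[12] P1: store L0 := 83 | P0:I, P1:M(83), P2:I | bus: BusRdX,Flush
[13] P0: store L1 := 60 | P0:M(60), P1:I, P2:I | bus: BusUpgr
[14] P2: store L1 := 61 | P0:I, P1:I, P2:M(61) | bus: BusRdX,Flush
[15] P0: load  L1 | P0:S(61), P1:I, P2:S(61) | bus: BusRd,Flush
[16] P2: store L1 := 74 | P0:I, P1:I, P2:M(74) | bus: BusUpgr
[17] P2: load  L1 | P0:I, P1:I, P2:M(74) | bus: none
[18] P0: load  L1 | P0:S(74), P1:I, P2:S(74) | bus: BusRd,Flush
[19] P2: store L1 := 83 | P0:I, P1:I, P2:M(83) | bus: BusUpgr
[20] P2: load  L1 | P0:I, P1:I, P2:M(83) | bus: none
[21] P0: store L1 := 25 | P0:M(25), P1:I, P2:I | bus: BusRdX,Flush
[22] P0: store L1 := 65 | P0:M(65), P1:I, P2:I | bus: none
[23] P0: load  L1 | P0:M(65), P1:I, P2:I | bus: none
[24] P0: load  L1 | P0:M(65), P1:I, P2:I | bus: none
[25] P0: load  L1 | P0:M(65), P1:I, P2:I | bus: none
[26] P0: store L1 := 62 | P0:M(62), P1:I, P2:I | bus: none
[27] P1: load  L2 | P0:S(86), P1:S(86), P2:I | bus: BusRd,Flush
[28] P0: store L2 := 88 | P0:M(88), P1:I, P2:I | bus: BusUpgr
[29] P0: store L2 := 87 | P0:M(87), P1:I, P2:I | bus: none

memory[L1] = 83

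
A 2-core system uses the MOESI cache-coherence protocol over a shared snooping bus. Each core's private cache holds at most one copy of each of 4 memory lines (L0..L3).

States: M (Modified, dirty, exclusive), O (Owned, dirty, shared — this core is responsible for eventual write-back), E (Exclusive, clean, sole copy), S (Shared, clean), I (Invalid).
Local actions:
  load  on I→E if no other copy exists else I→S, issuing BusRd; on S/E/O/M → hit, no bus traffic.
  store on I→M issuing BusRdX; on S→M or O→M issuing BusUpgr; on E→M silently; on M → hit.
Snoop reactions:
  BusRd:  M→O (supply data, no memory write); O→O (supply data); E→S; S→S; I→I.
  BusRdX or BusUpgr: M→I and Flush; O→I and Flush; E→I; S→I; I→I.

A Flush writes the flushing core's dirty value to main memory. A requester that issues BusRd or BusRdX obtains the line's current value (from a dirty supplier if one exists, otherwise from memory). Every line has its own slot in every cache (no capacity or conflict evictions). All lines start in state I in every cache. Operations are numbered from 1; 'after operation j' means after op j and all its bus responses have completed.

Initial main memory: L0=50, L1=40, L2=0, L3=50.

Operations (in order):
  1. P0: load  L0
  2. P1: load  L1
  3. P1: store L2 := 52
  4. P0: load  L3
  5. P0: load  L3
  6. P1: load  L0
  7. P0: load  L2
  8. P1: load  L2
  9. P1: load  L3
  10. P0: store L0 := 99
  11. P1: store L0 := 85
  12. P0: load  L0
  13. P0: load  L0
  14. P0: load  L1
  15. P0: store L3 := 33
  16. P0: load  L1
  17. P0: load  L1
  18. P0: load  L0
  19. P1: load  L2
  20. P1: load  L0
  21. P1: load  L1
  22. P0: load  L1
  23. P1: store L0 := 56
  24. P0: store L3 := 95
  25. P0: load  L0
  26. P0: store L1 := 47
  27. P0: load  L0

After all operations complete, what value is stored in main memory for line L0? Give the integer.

  op1 P0: load  L0 → E/I on L0; bus BusRd; mem=50
  op2 P1: load  L1 → I/E on L1; bus BusRd; mem=40
  op3 P1: store L2 := 52 → I/M on L2; bus BusRdX; mem=0
  op4 P0: load  L3 → E/I on L3; bus BusRd; mem=50
  op5 P0: load  L3 → E/I on L3; bus (none); mem=50
  op6 P1: load  L0 → S/S on L0; bus BusRd; mem=50
  op7 P0: load  L2 → S/O on L2; bus BusRd; mem=0
  op8 P1: load  L2 → S/O on L2; bus (none); mem=0
  op9 P1: load  L3 → S/S on L3; bus BusRd; mem=50
  op10 P0: store L0 := 99 → M/I on L0; bus BusUpgr; mem=50
  op11 P1: store L0 := 85 → I/M on L0; bus BusRdX Flush; mem=99
  op12 P0: load  L0 → S/O on L0; bus BusRd; mem=99
  op13 P0: load  L0 → S/O on L0; bus (none); mem=99
  op14 P0: load  L1 → S/S on L1; bus BusRd; mem=40
  op15 P0: store L3 := 33 → M/I on L3; bus BusUpgr; mem=50
  op16 P0: load  L1 → S/S on L1; bus (none); mem=40
  op17 P0: load  L1 → S/S on L1; bus (none); mem=40
  op18 P0: load  L0 → S/O on L0; bus (none); mem=99
  op19 P1: load  L2 → S/O on L2; bus (none); mem=0
  op20 P1: load  L0 → S/O on L0; bus (none); mem=99
  op21 P1: load  L1 → S/S on L1; bus (none); mem=40
  op22 P0: load  L1 → S/S on L1; bus (none); mem=40
  op23 P1: store L0 := 56 → I/M on L0; bus BusUpgr; mem=99
  op24 P0: store L3 := 95 → M/I on L3; bus (none); mem=50
  op25 P0: load  L0 → S/O on L0; bus BusRd; mem=99
  op26 P0: store L1 := 47 → M/I on L1; bus BusUpgr; mem=40
  op27 P0: load  L0 → S/O on L0; bus (none); mem=99

memory[L0] = 99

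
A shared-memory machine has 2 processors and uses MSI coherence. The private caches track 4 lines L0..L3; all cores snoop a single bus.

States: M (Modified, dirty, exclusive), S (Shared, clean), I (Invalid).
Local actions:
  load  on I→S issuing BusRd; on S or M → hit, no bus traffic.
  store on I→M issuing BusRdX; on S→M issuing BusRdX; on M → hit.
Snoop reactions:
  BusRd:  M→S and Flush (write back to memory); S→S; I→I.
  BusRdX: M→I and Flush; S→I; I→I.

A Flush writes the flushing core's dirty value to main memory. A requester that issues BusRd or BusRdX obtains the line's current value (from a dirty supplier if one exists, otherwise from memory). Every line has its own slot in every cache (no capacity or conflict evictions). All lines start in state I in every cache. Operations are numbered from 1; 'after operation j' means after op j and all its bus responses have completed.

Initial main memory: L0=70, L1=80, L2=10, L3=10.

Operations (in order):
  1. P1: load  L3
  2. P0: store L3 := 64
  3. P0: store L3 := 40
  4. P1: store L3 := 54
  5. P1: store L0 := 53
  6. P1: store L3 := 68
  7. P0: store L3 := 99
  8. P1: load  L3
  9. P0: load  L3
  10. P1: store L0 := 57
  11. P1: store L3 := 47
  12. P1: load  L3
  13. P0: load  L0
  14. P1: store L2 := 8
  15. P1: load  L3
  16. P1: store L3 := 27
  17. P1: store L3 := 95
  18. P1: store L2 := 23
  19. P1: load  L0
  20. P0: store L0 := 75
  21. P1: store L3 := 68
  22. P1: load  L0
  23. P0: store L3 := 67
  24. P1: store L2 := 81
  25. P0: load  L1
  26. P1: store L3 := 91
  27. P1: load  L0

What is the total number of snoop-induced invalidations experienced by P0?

step 1: P1: load  L3  ⟶  IS  (L3)  txn=BusRd  M[L3]=10
step 2: P0: store L3 := 64  ⟶  MI  (L3)  txn=BusRdX  M[L3]=10
step 3: P0: store L3 := 40  ⟶  MI  (L3)  txn=∅  M[L3]=10
step 4: P1: store L3 := 54  ⟶  IM  (L3)  txn=BusRdX+Flush  M[L3]=40
step 5: P1: store L0 := 53  ⟶  IM  (L0)  txn=BusRdX  M[L0]=70
step 6: P1: store L3 := 68  ⟶  IM  (L3)  txn=∅  M[L3]=40
step 7: P0: store L3 := 99  ⟶  MI  (L3)  txn=BusRdX+Flush  M[L3]=68
step 8: P1: load  L3  ⟶  SS  (L3)  txn=BusRd+Flush  M[L3]=99
step 9: P0: load  L3  ⟶  SS  (L3)  txn=∅  M[L3]=99
step 10: P1: store L0 := 57  ⟶  IM  (L0)  txn=∅  M[L0]=70
step 11: P1: store L3 := 47  ⟶  IM  (L3)  txn=BusRdX  M[L3]=99
step 12: P1: load  L3  ⟶  IM  (L3)  txn=∅  M[L3]=99
step 13: P0: load  L0  ⟶  SS  (L0)  txn=BusRd+Flush  M[L0]=57
step 14: P1: store L2 := 8  ⟶  IM  (L2)  txn=BusRdX  M[L2]=10
step 15: P1: load  L3  ⟶  IM  (L3)  txn=∅  M[L3]=99
step 16: P1: store L3 := 27  ⟶  IM  (L3)  txn=∅  M[L3]=99
step 17: P1: store L3 := 95  ⟶  IM  (L3)  txn=∅  M[L3]=99
step 18: P1: store L2 := 23  ⟶  IM  (L2)  txn=∅  M[L2]=10
step 19: P1: load  L0  ⟶  SS  (L0)  txn=∅  M[L0]=57
step 20: P0: store L0 := 75  ⟶  MI  (L0)  txn=BusRdX  M[L0]=57
step 21: P1: store L3 := 68  ⟶  IM  (L3)  txn=∅  M[L3]=99
step 22: P1: load  L0  ⟶  SS  (L0)  txn=BusRd+Flush  M[L0]=75
step 23: P0: store L3 := 67  ⟶  MI  (L3)  txn=BusRdX+Flush  M[L3]=68
step 24: P1: store L2 := 81  ⟶  IM  (L2)  txn=∅  M[L2]=10
step 25: P0: load  L1  ⟶  SI  (L1)  txn=BusRd  M[L1]=80
step 26: P1: store L3 := 91  ⟶  IM  (L3)  txn=BusRdX+Flush  M[L3]=67
step 27: P1: load  L0  ⟶  SS  (L0)  txn=∅  M[L0]=75

invalidations = 3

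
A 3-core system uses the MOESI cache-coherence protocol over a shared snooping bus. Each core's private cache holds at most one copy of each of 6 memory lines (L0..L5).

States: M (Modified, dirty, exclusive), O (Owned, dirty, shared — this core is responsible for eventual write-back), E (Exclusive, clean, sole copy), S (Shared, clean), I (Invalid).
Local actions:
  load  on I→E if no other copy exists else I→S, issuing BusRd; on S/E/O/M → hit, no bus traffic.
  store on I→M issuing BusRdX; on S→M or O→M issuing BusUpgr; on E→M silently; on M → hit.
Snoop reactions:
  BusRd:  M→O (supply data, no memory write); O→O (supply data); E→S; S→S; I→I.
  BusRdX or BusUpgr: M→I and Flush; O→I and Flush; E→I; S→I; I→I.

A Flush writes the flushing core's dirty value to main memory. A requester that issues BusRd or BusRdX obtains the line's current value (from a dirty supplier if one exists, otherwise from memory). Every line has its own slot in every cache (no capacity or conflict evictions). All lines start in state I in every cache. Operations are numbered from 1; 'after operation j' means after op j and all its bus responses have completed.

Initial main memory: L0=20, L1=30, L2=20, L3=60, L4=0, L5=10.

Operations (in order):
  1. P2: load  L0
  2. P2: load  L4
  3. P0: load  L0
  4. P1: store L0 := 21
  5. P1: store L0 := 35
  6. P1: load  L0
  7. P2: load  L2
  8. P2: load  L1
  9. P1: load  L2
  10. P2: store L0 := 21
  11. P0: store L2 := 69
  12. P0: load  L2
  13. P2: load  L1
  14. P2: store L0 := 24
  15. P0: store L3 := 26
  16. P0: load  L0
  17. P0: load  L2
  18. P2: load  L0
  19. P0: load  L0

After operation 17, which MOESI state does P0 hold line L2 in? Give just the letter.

[1] P2: load  L0 | P0:I, P1:I, P2:E(20) | bus: BusRd
[2] P2: load  L4 | P0:I, P1:I, P2:E(0) | bus: BusRd
[3] P0: load  L0 | P0:S(20), P1:I, P2:S(20) | bus: BusRd
[4] P1: store L0 := 21 | P0:I, P1:M(21), P2:I | bus: BusRdX
[5] P1: store L0 := 35 | P0:I, P1:M(35), P2:I | bus: none
[6] P1: load  L0 | P0:I, P1:M(35), P2:I | bus: none
[7] P2: load  L2 | P0:I, P1:I, P2:E(20) | bus: BusRd
[8] P2: load  L1 | P0:I, P1:I, P2:E(30) | bus: BusRd
[9] P1: load  L2 | P0:I, P1:S(20), P2:S(20) | bus: BusRd
[10] P2: store L0 := 21 | P0:I, P1:I, P2:M(21) | bus: BusRdX,Flush
[11] P0: store L2 := 69 | P0:M(69), P1:I, P2:I | bus: BusRdX
[12] P0: load  L2 | P0:M(69), P1:I, P2:I | bus: none
[13] P2: load  L1 | P0:I, P1:I, P2:E(30) | bus: none
[14] P2: store L0 := 24 | P0:I, P1:I, P2:M(24) | bus: none
[15] P0: store L3 := 26 | P0:M(26), P1:I, P2:I | bus: BusRdX
[16] P0: load  L0 | P0:S(24), P1:I, P2:O(24) | bus: BusRd
[17] P0: load  L2 | P0:M(69), P1:I, P2:I | bus: none
[18] P2: load  L0 | P0:S(24), P1:I, P2:O(24) | bus: none
[19] P0: load  L0 | P0:S(24), P1:I, P2:O(24) | bus: none

state = M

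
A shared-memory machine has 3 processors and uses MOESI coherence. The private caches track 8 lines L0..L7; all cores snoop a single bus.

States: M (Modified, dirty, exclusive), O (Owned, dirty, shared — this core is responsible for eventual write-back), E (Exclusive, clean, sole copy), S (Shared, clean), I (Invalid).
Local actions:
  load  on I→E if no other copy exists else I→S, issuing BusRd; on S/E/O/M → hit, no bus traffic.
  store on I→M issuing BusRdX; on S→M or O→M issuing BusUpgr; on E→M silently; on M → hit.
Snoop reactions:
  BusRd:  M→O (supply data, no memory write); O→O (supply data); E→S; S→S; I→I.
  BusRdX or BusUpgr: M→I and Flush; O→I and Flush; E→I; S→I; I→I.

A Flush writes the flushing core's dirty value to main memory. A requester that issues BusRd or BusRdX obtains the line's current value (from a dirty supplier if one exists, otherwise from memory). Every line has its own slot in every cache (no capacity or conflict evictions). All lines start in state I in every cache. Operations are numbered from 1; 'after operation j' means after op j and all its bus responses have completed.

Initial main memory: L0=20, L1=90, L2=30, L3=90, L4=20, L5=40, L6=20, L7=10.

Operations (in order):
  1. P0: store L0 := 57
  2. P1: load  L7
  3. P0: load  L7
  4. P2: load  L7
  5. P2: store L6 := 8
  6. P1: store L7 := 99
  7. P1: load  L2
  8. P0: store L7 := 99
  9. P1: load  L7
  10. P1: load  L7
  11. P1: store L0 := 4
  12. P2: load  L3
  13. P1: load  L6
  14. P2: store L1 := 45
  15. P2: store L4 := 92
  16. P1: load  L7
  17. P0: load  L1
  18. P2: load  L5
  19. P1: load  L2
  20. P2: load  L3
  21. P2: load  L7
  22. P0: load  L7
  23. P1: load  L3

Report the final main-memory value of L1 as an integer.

step 1: P0: store L0 := 57  ⟶  MII  (L0)  txn=BusRdX  M[L0]=20
step 2: P1: load  L7  ⟶  IEI  (L7)  txn=BusRd  M[L7]=10
step 3: P0: load  L7  ⟶  SSI  (L7)  txn=BusRd  M[L7]=10
step 4: P2: load  L7  ⟶  SSS  (L7)  txn=BusRd  M[L7]=10
step 5: P2: store L6 := 8  ⟶  IIM  (L6)  txn=BusRdX  M[L6]=20
step 6: P1: store L7 := 99  ⟶  IMI  (L7)  txn=BusUpgr  M[L7]=10
step 7: P1: load  L2  ⟶  IEI  (L2)  txn=BusRd  M[L2]=30
step 8: P0: store L7 := 99  ⟶  MII  (L7)  txn=BusRdX+Flush  M[L7]=99
step 9: P1: load  L7  ⟶  OSI  (L7)  txn=BusRd  M[L7]=99
step 10: P1: load  L7  ⟶  OSI  (L7)  txn=∅  M[L7]=99
step 11: P1: store L0 := 4  ⟶  IMI  (L0)  txn=BusRdX+Flush  M[L0]=57
step 12: P2: load  L3  ⟶  IIE  (L3)  txn=BusRd  M[L3]=90
step 13: P1: load  L6  ⟶  ISO  (L6)  txn=BusRd  M[L6]=20
step 14: P2: store L1 := 45  ⟶  IIM  (L1)  txn=BusRdX  M[L1]=90
step 15: P2: store L4 := 92  ⟶  IIM  (L4)  txn=BusRdX  M[L4]=20
step 16: P1: load  L7  ⟶  OSI  (L7)  txn=∅  M[L7]=99
step 17: P0: load  L1  ⟶  SIO  (L1)  txn=BusRd  M[L1]=90
step 18: P2: load  L5  ⟶  IIE  (L5)  txn=BusRd  M[L5]=40
step 19: P1: load  L2  ⟶  IEI  (L2)  txn=∅  M[L2]=30
step 20: P2: load  L3  ⟶  IIE  (L3)  txn=∅  M[L3]=90
step 21: P2: load  L7  ⟶  OSS  (L7)  txn=BusRd  M[L7]=99
step 22: P0: load  L7  ⟶  OSS  (L7)  txn=∅  M[L7]=99
step 23: P1: load  L3  ⟶  ISS  (L3)  txn=BusRd  M[L3]=90

memory[L1] = 90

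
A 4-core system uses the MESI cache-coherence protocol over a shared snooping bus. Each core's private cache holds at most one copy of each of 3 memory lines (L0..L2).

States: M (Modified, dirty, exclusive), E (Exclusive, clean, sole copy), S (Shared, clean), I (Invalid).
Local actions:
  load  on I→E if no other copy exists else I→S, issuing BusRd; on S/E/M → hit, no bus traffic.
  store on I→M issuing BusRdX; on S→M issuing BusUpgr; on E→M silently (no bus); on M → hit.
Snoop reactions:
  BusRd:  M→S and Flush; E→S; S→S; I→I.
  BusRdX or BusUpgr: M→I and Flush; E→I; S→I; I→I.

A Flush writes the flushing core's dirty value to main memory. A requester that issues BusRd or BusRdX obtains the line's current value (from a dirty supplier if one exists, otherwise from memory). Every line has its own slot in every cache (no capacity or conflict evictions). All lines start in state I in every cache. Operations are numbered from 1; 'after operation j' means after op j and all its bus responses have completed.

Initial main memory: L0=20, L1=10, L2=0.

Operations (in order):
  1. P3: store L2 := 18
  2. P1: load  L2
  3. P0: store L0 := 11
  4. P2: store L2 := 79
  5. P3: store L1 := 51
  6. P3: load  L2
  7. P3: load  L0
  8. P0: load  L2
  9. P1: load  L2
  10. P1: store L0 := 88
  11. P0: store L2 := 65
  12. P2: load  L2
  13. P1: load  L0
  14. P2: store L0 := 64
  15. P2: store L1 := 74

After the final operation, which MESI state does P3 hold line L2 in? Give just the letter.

1. P3: store L2 := 18  bus=[BusRdX]  L2: P0=I P1=I P2=I P3=M  mem[L2]=0
2. P1: load  L2  bus=[BusRd,Flush]  L2: P0=I P1=S P2=I P3=S  mem[L2]=18
3. P0: store L0 := 11  bus=[BusRdX]  L0: P0=M P1=I P2=I P3=I  mem[L0]=20
4. P2: store L2 := 79  bus=[BusRdX]  L2: P0=I P1=I P2=M P3=I  mem[L2]=18
5. P3: store L1 := 51  bus=[BusRdX]  L1: P0=I P1=I P2=I P3=M  mem[L1]=10
6. P3: load  L2  bus=[BusRd,Flush]  L2: P0=I P1=I P2=S P3=S  mem[L2]=79
7. P3: load  L0  bus=[BusRd,Flush]  L0: P0=S P1=I P2=I P3=S  mem[L0]=11
8. P0: load  L2  bus=[BusRd]  L2: P0=S P1=I P2=S P3=S  mem[L2]=79
9. P1: load  L2  bus=[BusRd]  L2: P0=S P1=S P2=S P3=S  mem[L2]=79
10. P1: store L0 := 88  bus=[BusRdX]  L0: P0=I P1=M P2=I P3=I  mem[L0]=11
11. P0: store L2 := 65  bus=[BusUpgr]  L2: P0=M P1=I P2=I P3=I  mem[L2]=79
12. P2: load  L2  bus=[BusRd,Flush]  L2: P0=S P1=I P2=S P3=I  mem[L2]=65
13. P1: load  L0  bus=[-]  L0: P0=I P1=M P2=I P3=I  mem[L0]=11
14. P2: store L0 := 64  bus=[BusRdX,Flush]  L0: P0=I P1=I P2=M P3=I  mem[L0]=88
15. P2: store L1 := 74  bus=[BusRdX,Flush]  L1: P0=I P1=I P2=M P3=I  mem[L1]=51

state = I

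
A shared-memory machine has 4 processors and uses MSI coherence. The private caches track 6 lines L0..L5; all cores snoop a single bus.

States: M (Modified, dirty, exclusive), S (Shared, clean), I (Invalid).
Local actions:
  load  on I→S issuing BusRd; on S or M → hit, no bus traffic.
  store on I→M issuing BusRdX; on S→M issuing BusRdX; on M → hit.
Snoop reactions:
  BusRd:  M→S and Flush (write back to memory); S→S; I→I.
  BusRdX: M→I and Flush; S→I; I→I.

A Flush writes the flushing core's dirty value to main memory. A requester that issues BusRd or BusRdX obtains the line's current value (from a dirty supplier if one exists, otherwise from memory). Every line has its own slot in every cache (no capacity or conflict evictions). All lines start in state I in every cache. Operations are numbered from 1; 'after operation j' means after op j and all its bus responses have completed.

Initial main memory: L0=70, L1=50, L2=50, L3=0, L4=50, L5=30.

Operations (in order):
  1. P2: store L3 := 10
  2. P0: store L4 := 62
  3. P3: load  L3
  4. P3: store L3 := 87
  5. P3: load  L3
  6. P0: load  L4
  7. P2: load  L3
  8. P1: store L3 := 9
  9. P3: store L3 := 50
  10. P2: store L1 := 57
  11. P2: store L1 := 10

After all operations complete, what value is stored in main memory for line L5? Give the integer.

memory[L5] = 30

step 1: P2: store L3 := 10  ⟶  IIMI  (L3)  txn=BusRdX  M[L3]=0
step 2: P0: store L4 := 62  ⟶  MIII  (L4)  txn=BusRdX  M[L4]=50
step 3: P3: load  L3  ⟶  IISS  (L3)  txn=BusRd+Flush  M[L3]=10
step 4: P3: store L3 := 87  ⟶  IIIM  (L3)  txn=BusRdX  M[L3]=10
step 5: P3: load  L3  ⟶  IIIM  (L3)  txn=∅  M[L3]=10
step 6: P0: load  L4  ⟶  MIII  (L4)  txn=∅  M[L4]=50
step 7: P2: load  L3  ⟶  IISS  (L3)  txn=BusRd+Flush  M[L3]=87
step 8: P1: store L3 := 9  ⟶  IMII  (L3)  txn=BusRdX  M[L3]=87
step 9: P3: store L3 := 50  ⟶  IIIM  (L3)  txn=BusRdX+Flush  M[L3]=9
step 10: P2: store L1 := 57  ⟶  IIMI  (L1)  txn=BusRdX  M[L1]=50
step 11: P2: store L1 := 10  ⟶  IIMI  (L1)  txn=∅  M[L1]=50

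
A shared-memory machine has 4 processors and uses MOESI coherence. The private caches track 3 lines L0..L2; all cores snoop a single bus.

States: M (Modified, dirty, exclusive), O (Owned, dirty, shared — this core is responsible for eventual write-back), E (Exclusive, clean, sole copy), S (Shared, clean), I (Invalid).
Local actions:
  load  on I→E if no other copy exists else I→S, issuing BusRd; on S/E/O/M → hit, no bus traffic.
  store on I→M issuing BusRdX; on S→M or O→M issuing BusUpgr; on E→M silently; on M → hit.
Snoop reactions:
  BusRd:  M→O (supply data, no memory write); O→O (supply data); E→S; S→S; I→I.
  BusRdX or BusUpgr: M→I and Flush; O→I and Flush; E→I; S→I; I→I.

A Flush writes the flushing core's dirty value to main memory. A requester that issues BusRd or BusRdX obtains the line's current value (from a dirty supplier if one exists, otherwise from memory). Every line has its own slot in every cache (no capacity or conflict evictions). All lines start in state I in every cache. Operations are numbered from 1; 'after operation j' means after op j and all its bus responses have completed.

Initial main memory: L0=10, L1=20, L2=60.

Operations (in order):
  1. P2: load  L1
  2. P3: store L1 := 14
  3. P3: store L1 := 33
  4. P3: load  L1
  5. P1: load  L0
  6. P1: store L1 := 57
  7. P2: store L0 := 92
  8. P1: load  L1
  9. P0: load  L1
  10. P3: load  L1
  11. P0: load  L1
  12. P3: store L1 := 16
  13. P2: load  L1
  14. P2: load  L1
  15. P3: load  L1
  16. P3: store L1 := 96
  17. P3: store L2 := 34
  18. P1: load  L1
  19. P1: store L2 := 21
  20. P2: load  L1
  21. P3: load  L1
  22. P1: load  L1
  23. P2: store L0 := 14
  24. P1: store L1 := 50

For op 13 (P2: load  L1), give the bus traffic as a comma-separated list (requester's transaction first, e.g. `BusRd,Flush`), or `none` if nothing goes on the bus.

[1] P2: load  L1 | P0:I, P1:I, P2:E(20), P3:I | bus: BusRd
[2] P3: store L1 := 14 | P0:I, P1:I, P2:I, P3:M(14) | bus: BusRdX
[3] P3: store L1 := 33 | P0:I, P1:I, P2:I, P3:M(33) | bus: none
[4] P3: load  L1 | P0:I, P1:I, P2:I, P3:M(33) | bus: none
[5] P1: load  L0 | P0:I, P1:E(10), P2:I, P3:I | bus: BusRd
[6] P1: store L1 := 57 | P0:I, P1:M(57), P2:I, P3:I | bus: BusRdX,Flush
[7] P2: store L0 := 92 | P0:I, P1:I, P2:M(92), P3:I | bus: BusRdX
[8] P1: load  L1 | P0:I, P1:M(57), P2:I, P3:I | bus: none
[9] P0: load  L1 | P0:S(57), P1:O(57), P2:I, P3:I | bus: BusRd
[10] P3: load  L1 | P0:S(57), P1:O(57), P2:I, P3:S(57) | bus: BusRd
[11] P0: load  L1 | P0:S(57), P1:O(57), P2:I, P3:S(57) | bus: none
[12] P3: store L1 := 16 | P0:I, P1:I, P2:I, P3:M(16) | bus: BusUpgr,Flush
[13] P2: load  L1 | P0:I, P1:I, P2:S(16), P3:O(16) | bus: BusRd
[14] P2: load  L1 | P0:I, P1:I, P2:S(16), P3:O(16) | bus: none
[15] P3: load  L1 | P0:I, P1:I, P2:S(16), P3:O(16) | bus: none
[16] P3: store L1 := 96 | P0:I, P1:I, P2:I, P3:M(96) | bus: BusUpgr
[17] P3: store L2 := 34 | P0:I, P1:I, P2:I, P3:M(34) | bus: BusRdX
[18] P1: load  L1 | P0:I, P1:S(96), P2:I, P3:O(96) | bus: BusRd
[19] P1: store L2 := 21 | P0:I, P1:M(21), P2:I, P3:I | bus: BusRdX,Flush
[20] P2: load  L1 | P0:I, P1:S(96), P2:S(96), P3:O(96) | bus: BusRd
[21] P3: load  L1 | P0:I, P1:S(96), P2:S(96), P3:O(96) | bus: none
[22] P1: load  L1 | P0:I, P1:S(96), P2:S(96), P3:O(96) | bus: none
[23] P2: store L0 := 14 | P0:I, P1:I, P2:M(14), P3:I | bus: none
[24] P1: store L1 := 50 | P0:I, P1:M(50), P2:I, P3:I | bus: BusUpgr,Flush

bus = BusRd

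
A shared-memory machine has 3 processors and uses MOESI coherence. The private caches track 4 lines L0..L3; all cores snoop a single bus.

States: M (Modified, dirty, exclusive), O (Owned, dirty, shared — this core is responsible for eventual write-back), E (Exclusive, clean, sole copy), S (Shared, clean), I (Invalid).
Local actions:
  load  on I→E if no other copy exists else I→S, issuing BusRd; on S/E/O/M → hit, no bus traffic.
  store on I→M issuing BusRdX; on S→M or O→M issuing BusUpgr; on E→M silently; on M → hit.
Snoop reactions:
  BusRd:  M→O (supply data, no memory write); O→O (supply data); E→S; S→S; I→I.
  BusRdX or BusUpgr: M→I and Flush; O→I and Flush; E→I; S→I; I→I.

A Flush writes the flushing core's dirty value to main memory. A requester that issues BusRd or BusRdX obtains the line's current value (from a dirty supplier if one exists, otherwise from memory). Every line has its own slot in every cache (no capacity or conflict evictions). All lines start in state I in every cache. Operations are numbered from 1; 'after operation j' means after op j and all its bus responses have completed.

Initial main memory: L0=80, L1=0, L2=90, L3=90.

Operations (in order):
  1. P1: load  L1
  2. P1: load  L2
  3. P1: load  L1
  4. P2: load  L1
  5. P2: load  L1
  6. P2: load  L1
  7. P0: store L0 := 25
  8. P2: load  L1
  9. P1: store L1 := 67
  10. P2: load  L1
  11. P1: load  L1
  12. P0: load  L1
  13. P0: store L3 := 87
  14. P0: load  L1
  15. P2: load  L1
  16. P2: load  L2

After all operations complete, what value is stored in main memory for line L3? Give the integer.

memory[L3] = 90

  op1 P1: load  L1 → I/E/I on L1; bus BusRd; mem=0
  op2 P1: load  L2 → I/E/I on L2; bus BusRd; mem=90
  op3 P1: load  L1 → I/E/I on L1; bus (none); mem=0
  op4 P2: load  L1 → I/S/S on L1; bus BusRd; mem=0
  op5 P2: load  L1 → I/S/S on L1; bus (none); mem=0
  op6 P2: load  L1 → I/S/S on L1; bus (none); mem=0
  op7 P0: store L0 := 25 → M/I/I on L0; bus BusRdX; mem=80
  op8 P2: load  L1 → I/S/S on L1; bus (none); mem=0
  op9 P1: store L1 := 67 → I/M/I on L1; bus BusUpgr; mem=0
  op10 P2: load  L1 → I/O/S on L1; bus BusRd; mem=0
  op11 P1: load  L1 → I/O/S on L1; bus (none); mem=0
  op12 P0: load  L1 → S/O/S on L1; bus BusRd; mem=0
  op13 P0: store L3 := 87 → M/I/I on L3; bus BusRdX; mem=90
  op14 P0: load  L1 → S/O/S on L1; bus (none); mem=0
  op15 P2: load  L1 → S/O/S on L1; bus (none); mem=0
  op16 P2: load  L2 → I/S/S on L2; bus BusRd; mem=90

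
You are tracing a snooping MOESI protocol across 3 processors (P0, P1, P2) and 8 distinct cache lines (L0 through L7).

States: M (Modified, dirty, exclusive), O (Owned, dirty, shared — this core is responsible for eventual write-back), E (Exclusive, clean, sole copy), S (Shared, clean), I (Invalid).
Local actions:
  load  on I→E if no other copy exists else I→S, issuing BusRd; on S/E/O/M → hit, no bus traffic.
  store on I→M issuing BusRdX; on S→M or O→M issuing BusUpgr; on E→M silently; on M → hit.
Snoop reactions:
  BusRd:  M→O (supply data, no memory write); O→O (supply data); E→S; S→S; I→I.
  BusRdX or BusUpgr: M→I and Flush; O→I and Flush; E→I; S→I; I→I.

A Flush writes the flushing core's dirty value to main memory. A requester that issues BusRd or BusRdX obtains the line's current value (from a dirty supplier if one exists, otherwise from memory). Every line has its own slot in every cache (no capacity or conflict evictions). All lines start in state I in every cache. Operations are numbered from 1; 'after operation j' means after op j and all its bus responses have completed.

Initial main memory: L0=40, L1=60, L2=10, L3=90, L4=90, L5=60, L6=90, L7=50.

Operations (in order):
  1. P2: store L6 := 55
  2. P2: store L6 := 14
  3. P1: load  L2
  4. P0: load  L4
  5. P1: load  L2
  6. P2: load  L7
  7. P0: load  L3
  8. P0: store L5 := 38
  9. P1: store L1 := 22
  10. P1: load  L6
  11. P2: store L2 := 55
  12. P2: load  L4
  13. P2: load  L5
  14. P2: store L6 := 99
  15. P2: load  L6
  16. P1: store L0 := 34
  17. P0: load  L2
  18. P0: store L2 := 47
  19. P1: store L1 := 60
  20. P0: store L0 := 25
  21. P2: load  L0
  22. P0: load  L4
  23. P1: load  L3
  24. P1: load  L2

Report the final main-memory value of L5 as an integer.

memory[L5] = 60

  op1 P2: store L6 := 55 → I/I/M on L6; bus BusRdX; mem=90
  op2 P2: store L6 := 14 → I/I/M on L6; bus (none); mem=90
  op3 P1: load  L2 → I/E/I on L2; bus BusRd; mem=10
  op4 P0: load  L4 → E/I/I on L4; bus BusRd; mem=90
  op5 P1: load  L2 → I/E/I on L2; bus (none); mem=10
  op6 P2: load  L7 → I/I/E on L7; bus BusRd; mem=50
  op7 P0: load  L3 → E/I/I on L3; bus BusRd; mem=90
  op8 P0: store L5 := 38 → M/I/I on L5; bus BusRdX; mem=60
  op9 P1: store L1 := 22 → I/M/I on L1; bus BusRdX; mem=60
  op10 P1: load  L6 → I/S/O on L6; bus BusRd; mem=90
  op11 P2: store L2 := 55 → I/I/M on L2; bus BusRdX; mem=10
  op12 P2: load  L4 → S/I/S on L4; bus BusRd; mem=90
  op13 P2: load  L5 → O/I/S on L5; bus BusRd; mem=60
  op14 P2: store L6 := 99 → I/I/M on L6; bus BusUpgr; mem=90
  op15 P2: load  L6 → I/I/M on L6; bus (none); mem=90
  op16 P1: store L0 := 34 → I/M/I on L0; bus BusRdX; mem=40
  op17 P0: load  L2 → S/I/O on L2; bus BusRd; mem=10
  op18 P0: store L2 := 47 → M/I/I on L2; bus BusUpgr Flush; mem=55
  op19 P1: store L1 := 60 → I/M/I on L1; bus (none); mem=60
  op20 P0: store L0 := 25 → M/I/I on L0; bus BusRdX Flush; mem=34
  op21 P2: load  L0 → O/I/S on L0; bus BusRd; mem=34
  op22 P0: load  L4 → S/I/S on L4; bus (none); mem=90
  op23 P1: load  L3 → S/S/I on L3; bus BusRd; mem=90
  op24 P1: load  L2 → O/S/I on L2; bus BusRd; mem=55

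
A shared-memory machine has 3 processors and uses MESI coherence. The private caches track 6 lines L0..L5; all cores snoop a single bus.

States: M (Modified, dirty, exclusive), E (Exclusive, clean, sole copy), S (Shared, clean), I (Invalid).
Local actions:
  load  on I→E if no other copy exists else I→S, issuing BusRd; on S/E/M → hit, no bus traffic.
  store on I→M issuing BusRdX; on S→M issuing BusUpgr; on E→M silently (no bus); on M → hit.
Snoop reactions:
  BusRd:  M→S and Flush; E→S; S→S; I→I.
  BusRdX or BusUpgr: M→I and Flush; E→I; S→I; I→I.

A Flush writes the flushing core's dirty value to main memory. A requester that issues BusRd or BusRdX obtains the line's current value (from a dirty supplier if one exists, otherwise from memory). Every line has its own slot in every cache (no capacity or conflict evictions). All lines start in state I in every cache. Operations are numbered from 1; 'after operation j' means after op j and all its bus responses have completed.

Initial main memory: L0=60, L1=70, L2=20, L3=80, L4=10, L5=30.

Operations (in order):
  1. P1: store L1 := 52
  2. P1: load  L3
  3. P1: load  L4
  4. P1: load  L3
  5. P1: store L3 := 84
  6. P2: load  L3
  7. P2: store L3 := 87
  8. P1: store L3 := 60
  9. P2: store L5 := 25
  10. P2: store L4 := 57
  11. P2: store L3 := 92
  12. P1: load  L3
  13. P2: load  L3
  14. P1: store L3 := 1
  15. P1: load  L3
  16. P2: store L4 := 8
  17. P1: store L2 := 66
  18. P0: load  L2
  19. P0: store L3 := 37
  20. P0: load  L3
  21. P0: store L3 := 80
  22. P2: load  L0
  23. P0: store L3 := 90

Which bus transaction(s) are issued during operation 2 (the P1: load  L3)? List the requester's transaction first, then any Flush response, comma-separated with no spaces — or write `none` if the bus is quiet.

bus = BusRd

step 1: P1: store L1 := 52  ⟶  IMI  (L1)  txn=BusRdX  M[L1]=70
step 2: P1: load  L3  ⟶  IEI  (L3)  txn=BusRd  M[L3]=80
step 3: P1: load  L4  ⟶  IEI  (L4)  txn=BusRd  M[L4]=10
step 4: P1: load  L3  ⟶  IEI  (L3)  txn=∅  M[L3]=80
step 5: P1: store L3 := 84  ⟶  IMI  (L3)  txn=∅  M[L3]=80
step 6: P2: load  L3  ⟶  ISS  (L3)  txn=BusRd+Flush  M[L3]=84
step 7: P2: store L3 := 87  ⟶  IIM  (L3)  txn=BusUpgr  M[L3]=84
step 8: P1: store L3 := 60  ⟶  IMI  (L3)  txn=BusRdX+Flush  M[L3]=87
step 9: P2: store L5 := 25  ⟶  IIM  (L5)  txn=BusRdX  M[L5]=30
step 10: P2: store L4 := 57  ⟶  IIM  (L4)  txn=BusRdX  M[L4]=10
step 11: P2: store L3 := 92  ⟶  IIM  (L3)  txn=BusRdX+Flush  M[L3]=60
step 12: P1: load  L3  ⟶  ISS  (L3)  txn=BusRd+Flush  M[L3]=92
step 13: P2: load  L3  ⟶  ISS  (L3)  txn=∅  M[L3]=92
step 14: P1: store L3 := 1  ⟶  IMI  (L3)  txn=BusUpgr  M[L3]=92
step 15: P1: load  L3  ⟶  IMI  (L3)  txn=∅  M[L3]=92
step 16: P2: store L4 := 8  ⟶  IIM  (L4)  txn=∅  M[L4]=10
step 17: P1: store L2 := 66  ⟶  IMI  (L2)  txn=BusRdX  M[L2]=20
step 18: P0: load  L2  ⟶  SSI  (L2)  txn=BusRd+Flush  M[L2]=66
step 19: P0: store L3 := 37  ⟶  MII  (L3)  txn=BusRdX+Flush  M[L3]=1
step 20: P0: load  L3  ⟶  MII  (L3)  txn=∅  M[L3]=1
step 21: P0: store L3 := 80  ⟶  MII  (L3)  txn=∅  M[L3]=1
step 22: P2: load  L0  ⟶  IIE  (L0)  txn=BusRd  M[L0]=60
step 23: P0: store L3 := 90  ⟶  MII  (L3)  txn=∅  M[L3]=1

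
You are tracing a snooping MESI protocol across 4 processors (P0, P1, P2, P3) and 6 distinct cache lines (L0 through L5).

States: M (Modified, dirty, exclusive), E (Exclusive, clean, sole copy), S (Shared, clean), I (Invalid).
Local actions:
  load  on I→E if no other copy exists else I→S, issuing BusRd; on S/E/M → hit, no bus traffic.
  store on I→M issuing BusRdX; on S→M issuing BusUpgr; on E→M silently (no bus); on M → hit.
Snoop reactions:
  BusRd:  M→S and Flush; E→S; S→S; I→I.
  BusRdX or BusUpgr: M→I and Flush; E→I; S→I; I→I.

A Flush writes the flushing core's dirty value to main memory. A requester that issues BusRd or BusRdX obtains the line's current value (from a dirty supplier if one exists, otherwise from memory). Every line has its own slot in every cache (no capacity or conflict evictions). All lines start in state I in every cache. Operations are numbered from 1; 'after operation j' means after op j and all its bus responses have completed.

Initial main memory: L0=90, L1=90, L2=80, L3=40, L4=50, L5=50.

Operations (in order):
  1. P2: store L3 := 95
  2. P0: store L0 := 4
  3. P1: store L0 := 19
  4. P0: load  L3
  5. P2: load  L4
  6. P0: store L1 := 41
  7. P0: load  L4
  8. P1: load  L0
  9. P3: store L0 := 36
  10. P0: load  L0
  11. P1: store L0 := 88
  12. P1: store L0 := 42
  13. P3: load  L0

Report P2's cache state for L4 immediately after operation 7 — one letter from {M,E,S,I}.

state = S

1. P2: store L3 := 95  bus=[BusRdX]  L3: P0=I P1=I P2=M P3=I  mem[L3]=40
2. P0: store L0 := 4  bus=[BusRdX]  L0: P0=M P1=I P2=I P3=I  mem[L0]=90
3. P1: store L0 := 19  bus=[BusRdX,Flush]  L0: P0=I P1=M P2=I P3=I  mem[L0]=4
4. P0: load  L3  bus=[BusRd,Flush]  L3: P0=S P1=I P2=S P3=I  mem[L3]=95
5. P2: load  L4  bus=[BusRd]  L4: P0=I P1=I P2=E P3=I  mem[L4]=50
6. P0: store L1 := 41  bus=[BusRdX]  L1: P0=M P1=I P2=I P3=I  mem[L1]=90
7. P0: load  L4  bus=[BusRd]  L4: P0=S P1=I P2=S P3=I  mem[L4]=50
8. P1: load  L0  bus=[-]  L0: P0=I P1=M P2=I P3=I  mem[L0]=4
9. P3: store L0 := 36  bus=[BusRdX,Flush]  L0: P0=I P1=I P2=I P3=M  mem[L0]=19
10. P0: load  L0  bus=[BusRd,Flush]  L0: P0=S P1=I P2=I P3=S  mem[L0]=36
11. P1: store L0 := 88  bus=[BusRdX]  L0: P0=I P1=M P2=I P3=I  mem[L0]=36
12. P1: store L0 := 42  bus=[-]  L0: P0=I P1=M P2=I P3=I  mem[L0]=36
13. P3: load  L0  bus=[BusRd,Flush]  L0: P0=I P1=S P2=I P3=S  mem[L0]=42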